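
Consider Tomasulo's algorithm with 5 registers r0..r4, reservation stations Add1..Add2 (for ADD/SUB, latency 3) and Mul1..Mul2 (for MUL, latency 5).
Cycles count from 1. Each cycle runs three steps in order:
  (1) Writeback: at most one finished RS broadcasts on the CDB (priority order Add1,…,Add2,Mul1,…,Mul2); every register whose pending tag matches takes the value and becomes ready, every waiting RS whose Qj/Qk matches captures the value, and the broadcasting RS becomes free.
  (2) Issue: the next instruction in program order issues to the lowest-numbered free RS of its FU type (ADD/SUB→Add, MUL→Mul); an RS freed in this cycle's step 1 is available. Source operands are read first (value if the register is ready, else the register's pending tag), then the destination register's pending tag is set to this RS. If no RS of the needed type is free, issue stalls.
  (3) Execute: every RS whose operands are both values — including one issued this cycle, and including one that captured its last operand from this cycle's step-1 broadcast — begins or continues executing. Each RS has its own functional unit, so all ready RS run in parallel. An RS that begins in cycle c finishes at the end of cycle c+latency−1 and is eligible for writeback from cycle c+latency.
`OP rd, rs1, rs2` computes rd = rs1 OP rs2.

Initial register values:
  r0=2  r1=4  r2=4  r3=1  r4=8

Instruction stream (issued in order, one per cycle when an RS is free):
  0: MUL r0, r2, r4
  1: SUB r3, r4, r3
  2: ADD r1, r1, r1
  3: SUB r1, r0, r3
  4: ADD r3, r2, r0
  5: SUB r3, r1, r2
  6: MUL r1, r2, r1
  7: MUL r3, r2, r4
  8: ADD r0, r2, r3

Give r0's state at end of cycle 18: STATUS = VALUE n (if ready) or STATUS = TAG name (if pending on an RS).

STATUS = TAG Add1

c1: issue MUL r0<-Mul1 | r0:Mul1,r1:4,r2:4,r3:1,r4:8
c2: issue SUB r3<-Add1 | r0:Mul1,r1:4,r2:4,r3:Add1,r4:8
c3: issue ADD r1<-Add2 | r0:Mul1,r1:Add2,r2:4,r3:Add1,r4:8
c4: stall | r0:Mul1,r1:Add2,r2:4,r3:Add1,r4:8
c5: CDB Add1=7; issue SUB r1<-Add1 | r0:Mul1,r1:Add1,r2:4,r3:7,r4:8
c6: CDB Add2=8; issue ADD r3<-Add2 | r0:Mul1,r1:Add1,r2:4,r3:Add2,r4:8
c7: CDB Mul1=32; stall | r0:32,r1:Add1,r2:4,r3:Add2,r4:8
c8: stall | r0:32,r1:Add1,r2:4,r3:Add2,r4:8
c9: stall | r0:32,r1:Add1,r2:4,r3:Add2,r4:8
c10: CDB Add1=25; issue SUB r3<-Add1 | r0:32,r1:25,r2:4,r3:Add1,r4:8
c11: CDB Add2=36; issue MUL r1<-Mul1 | r0:32,r1:Mul1,r2:4,r3:Add1,r4:8
c12: issue MUL r3<-Mul2 | r0:32,r1:Mul1,r2:4,r3:Mul2,r4:8
c13: CDB Add1=21; issue ADD r0<-Add1 | r0:Add1,r1:Mul1,r2:4,r3:Mul2,r4:8
c14: - | r0:Add1,r1:Mul1,r2:4,r3:Mul2,r4:8
c15: - | r0:Add1,r1:Mul1,r2:4,r3:Mul2,r4:8
c16: CDB Mul1=100 | r0:Add1,r1:100,r2:4,r3:Mul2,r4:8
c17: CDB Mul2=32 | r0:Add1,r1:100,r2:4,r3:32,r4:8
c18: - | r0:Add1,r1:100,r2:4,r3:32,r4:8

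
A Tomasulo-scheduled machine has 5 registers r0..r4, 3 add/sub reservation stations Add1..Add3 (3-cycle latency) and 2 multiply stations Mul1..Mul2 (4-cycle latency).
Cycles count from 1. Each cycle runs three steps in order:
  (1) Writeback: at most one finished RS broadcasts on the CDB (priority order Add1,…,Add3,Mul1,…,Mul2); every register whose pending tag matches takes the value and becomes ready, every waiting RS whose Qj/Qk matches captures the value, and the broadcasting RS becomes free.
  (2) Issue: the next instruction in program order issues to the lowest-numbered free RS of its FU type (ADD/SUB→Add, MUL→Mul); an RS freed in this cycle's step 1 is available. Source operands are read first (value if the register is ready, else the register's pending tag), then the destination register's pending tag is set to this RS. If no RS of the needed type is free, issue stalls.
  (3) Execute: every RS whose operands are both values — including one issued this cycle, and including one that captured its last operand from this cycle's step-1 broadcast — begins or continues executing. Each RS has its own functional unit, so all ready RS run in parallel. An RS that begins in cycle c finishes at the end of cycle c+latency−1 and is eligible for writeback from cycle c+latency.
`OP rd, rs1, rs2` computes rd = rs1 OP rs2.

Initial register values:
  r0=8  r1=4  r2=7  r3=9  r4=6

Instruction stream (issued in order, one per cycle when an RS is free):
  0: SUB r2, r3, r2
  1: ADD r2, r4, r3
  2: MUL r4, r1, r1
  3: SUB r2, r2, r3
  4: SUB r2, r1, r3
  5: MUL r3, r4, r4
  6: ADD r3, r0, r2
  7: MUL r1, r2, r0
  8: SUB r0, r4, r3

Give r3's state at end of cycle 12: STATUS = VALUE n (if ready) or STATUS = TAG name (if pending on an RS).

STATUS = VALUE 3

  c1: issue SUB r2<-Add1  regs: r0:8,r1:4,r2:Add1,r3:9,r4:6
  c2: issue ADD r2<-Add2  regs: r0:8,r1:4,r2:Add2,r3:9,r4:6
  c3: issue MUL r4<-Mul1  regs: r0:8,r1:4,r2:Add2,r3:9,r4:Mul1
  c4: CDB Add1=2; issue SUB r2<-Add1  regs: r0:8,r1:4,r2:Add1,r3:9,r4:Mul1
  c5: CDB Add2=15; issue SUB r2<-Add2  regs: r0:8,r1:4,r2:Add2,r3:9,r4:Mul1
  c6: issue MUL r3<-Mul2  regs: r0:8,r1:4,r2:Add2,r3:Mul2,r4:Mul1
  c7: CDB Mul1=16; issue ADD r3<-Add3  regs: r0:8,r1:4,r2:Add2,r3:Add3,r4:16
  c8: CDB Add1=6; issue MUL r1<-Mul1  regs: r0:8,r1:Mul1,r2:Add2,r3:Add3,r4:16
  c9: CDB Add2=-5; issue SUB r0<-Add1  regs: r0:Add1,r1:Mul1,r2:-5,r3:Add3,r4:16
  c10: -  regs: r0:Add1,r1:Mul1,r2:-5,r3:Add3,r4:16
  c11: CDB Mul2=256  regs: r0:Add1,r1:Mul1,r2:-5,r3:Add3,r4:16
  c12: CDB Add3=3  regs: r0:Add1,r1:Mul1,r2:-5,r3:3,r4:16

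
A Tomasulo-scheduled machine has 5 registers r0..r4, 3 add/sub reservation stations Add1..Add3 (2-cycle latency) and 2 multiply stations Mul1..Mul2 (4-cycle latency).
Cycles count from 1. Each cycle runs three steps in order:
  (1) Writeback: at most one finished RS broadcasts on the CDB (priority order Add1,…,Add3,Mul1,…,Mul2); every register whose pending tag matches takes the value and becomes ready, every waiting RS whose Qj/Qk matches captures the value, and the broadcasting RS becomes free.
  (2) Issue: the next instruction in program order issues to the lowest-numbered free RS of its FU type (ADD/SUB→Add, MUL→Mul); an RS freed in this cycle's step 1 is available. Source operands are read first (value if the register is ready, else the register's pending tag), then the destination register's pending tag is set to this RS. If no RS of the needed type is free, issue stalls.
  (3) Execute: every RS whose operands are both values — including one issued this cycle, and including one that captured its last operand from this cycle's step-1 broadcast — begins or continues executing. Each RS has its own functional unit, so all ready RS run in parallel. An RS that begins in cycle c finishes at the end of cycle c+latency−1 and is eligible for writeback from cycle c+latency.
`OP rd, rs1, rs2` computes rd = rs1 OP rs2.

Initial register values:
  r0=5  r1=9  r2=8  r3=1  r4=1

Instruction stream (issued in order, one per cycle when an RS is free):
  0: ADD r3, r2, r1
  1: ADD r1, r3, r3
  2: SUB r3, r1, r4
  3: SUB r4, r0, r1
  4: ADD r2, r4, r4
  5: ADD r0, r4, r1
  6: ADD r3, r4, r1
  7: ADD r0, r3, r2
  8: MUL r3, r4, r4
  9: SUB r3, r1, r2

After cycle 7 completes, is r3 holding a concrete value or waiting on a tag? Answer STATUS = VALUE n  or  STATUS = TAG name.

STATUS = VALUE 33

  c1: issue ADD r3<-Add1  regs: r0:5,r1:9,r2:8,r3:Add1,r4:1
  c2: issue ADD r1<-Add2  regs: r0:5,r1:Add2,r2:8,r3:Add1,r4:1
  c3: CDB Add1=17; issue SUB r3<-Add1  regs: r0:5,r1:Add2,r2:8,r3:Add1,r4:1
  c4: issue SUB r4<-Add3  regs: r0:5,r1:Add2,r2:8,r3:Add1,r4:Add3
  c5: CDB Add2=34; issue ADD r2<-Add2  regs: r0:5,r1:34,r2:Add2,r3:Add1,r4:Add3
  c6: stall  regs: r0:5,r1:34,r2:Add2,r3:Add1,r4:Add3
  c7: CDB Add1=33; issue ADD r0<-Add1  regs: r0:Add1,r1:34,r2:Add2,r3:33,r4:Add3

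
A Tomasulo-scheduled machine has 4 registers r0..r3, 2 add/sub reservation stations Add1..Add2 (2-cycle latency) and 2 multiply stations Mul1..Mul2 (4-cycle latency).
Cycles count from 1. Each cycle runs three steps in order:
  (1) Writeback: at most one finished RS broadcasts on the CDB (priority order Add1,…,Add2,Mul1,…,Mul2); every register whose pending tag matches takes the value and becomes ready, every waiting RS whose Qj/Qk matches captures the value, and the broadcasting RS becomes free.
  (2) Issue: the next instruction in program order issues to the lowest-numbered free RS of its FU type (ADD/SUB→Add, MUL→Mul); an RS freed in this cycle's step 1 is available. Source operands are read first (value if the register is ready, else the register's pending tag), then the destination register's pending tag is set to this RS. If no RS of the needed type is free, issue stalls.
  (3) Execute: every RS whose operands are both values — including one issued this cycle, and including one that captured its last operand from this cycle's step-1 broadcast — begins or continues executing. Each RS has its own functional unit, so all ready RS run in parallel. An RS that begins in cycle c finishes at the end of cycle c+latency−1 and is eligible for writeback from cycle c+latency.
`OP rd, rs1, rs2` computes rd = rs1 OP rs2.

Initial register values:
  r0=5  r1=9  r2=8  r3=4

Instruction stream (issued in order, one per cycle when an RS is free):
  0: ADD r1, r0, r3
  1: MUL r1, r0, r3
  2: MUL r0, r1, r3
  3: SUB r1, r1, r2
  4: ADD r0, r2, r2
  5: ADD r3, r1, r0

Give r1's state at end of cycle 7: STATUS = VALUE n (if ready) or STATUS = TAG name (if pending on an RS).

c1: issue ADD r1<-Add1 | r0:5,r1:Add1,r2:8,r3:4
c2: issue MUL r1<-Mul1 | r0:5,r1:Mul1,r2:8,r3:4
c3: CDB Add1=9; issue MUL r0<-Mul2 | r0:Mul2,r1:Mul1,r2:8,r3:4
c4: issue SUB r1<-Add1 | r0:Mul2,r1:Add1,r2:8,r3:4
c5: issue ADD r0<-Add2 | r0:Add2,r1:Add1,r2:8,r3:4
c6: CDB Mul1=20; stall | r0:Add2,r1:Add1,r2:8,r3:4
c7: CDB Add2=16; issue ADD r3<-Add2 | r0:16,r1:Add1,r2:8,r3:Add2

STATUS = TAG Add1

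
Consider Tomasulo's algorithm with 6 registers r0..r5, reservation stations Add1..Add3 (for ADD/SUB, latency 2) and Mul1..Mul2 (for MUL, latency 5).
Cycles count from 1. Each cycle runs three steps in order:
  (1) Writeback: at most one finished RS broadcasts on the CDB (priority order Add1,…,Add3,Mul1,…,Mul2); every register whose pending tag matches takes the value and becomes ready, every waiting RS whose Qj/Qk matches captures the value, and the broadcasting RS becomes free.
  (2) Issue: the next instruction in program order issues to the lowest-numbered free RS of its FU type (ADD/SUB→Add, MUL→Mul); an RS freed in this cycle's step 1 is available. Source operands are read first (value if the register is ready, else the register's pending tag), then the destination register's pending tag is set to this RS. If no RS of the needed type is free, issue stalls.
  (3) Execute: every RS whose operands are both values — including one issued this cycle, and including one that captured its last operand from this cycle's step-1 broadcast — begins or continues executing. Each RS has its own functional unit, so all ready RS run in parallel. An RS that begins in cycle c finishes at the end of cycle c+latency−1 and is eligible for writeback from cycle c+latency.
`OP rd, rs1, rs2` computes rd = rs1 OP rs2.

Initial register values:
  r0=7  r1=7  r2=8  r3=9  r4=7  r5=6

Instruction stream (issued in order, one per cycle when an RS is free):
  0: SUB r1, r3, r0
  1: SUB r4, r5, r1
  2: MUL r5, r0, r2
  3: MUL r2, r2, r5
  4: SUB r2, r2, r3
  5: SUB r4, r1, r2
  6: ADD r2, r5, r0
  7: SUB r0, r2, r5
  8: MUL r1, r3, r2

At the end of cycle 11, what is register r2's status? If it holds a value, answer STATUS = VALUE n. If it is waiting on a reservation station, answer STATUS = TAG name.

STATUS = VALUE 63

c1: issue SUB r1<-Add1 | r0:7,r1:Add1,r2:8,r3:9,r4:7,r5:6
c2: issue SUB r4<-Add2 | r0:7,r1:Add1,r2:8,r3:9,r4:Add2,r5:6
c3: CDB Add1=2; issue MUL r5<-Mul1 | r0:7,r1:2,r2:8,r3:9,r4:Add2,r5:Mul1
c4: issue MUL r2<-Mul2 | r0:7,r1:2,r2:Mul2,r3:9,r4:Add2,r5:Mul1
c5: CDB Add2=4; issue SUB r2<-Add1 | r0:7,r1:2,r2:Add1,r3:9,r4:4,r5:Mul1
c6: issue SUB r4<-Add2 | r0:7,r1:2,r2:Add1,r3:9,r4:Add2,r5:Mul1
c7: issue ADD r2<-Add3 | r0:7,r1:2,r2:Add3,r3:9,r4:Add2,r5:Mul1
c8: CDB Mul1=56; stall | r0:7,r1:2,r2:Add3,r3:9,r4:Add2,r5:56
c9: stall | r0:7,r1:2,r2:Add3,r3:9,r4:Add2,r5:56
c10: CDB Add3=63; issue SUB r0<-Add3 | r0:Add3,r1:2,r2:63,r3:9,r4:Add2,r5:56
c11: issue MUL r1<-Mul1 | r0:Add3,r1:Mul1,r2:63,r3:9,r4:Add2,r5:56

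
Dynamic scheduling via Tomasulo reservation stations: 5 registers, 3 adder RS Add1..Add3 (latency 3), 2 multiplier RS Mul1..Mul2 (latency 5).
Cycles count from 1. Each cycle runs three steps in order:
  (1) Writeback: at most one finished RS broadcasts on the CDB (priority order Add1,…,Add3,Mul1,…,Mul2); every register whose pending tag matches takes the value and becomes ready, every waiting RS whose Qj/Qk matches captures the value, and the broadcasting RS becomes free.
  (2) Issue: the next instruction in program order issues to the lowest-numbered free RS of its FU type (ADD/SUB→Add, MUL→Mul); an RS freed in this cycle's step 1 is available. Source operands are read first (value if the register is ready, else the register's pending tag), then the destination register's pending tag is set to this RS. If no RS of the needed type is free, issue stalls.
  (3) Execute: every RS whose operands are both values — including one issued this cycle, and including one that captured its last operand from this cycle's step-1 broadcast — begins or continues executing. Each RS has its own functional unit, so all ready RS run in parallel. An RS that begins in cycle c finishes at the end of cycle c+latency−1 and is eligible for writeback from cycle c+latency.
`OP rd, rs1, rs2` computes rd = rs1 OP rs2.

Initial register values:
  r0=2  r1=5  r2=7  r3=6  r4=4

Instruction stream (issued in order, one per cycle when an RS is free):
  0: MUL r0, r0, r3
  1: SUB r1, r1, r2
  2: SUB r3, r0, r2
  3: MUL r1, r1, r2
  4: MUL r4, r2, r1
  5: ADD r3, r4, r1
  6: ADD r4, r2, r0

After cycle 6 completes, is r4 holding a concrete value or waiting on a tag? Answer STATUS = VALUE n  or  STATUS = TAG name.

  c1: issue MUL r0<-Mul1  regs: r0:Mul1,r1:5,r2:7,r3:6,r4:4
  c2: issue SUB r1<-Add1  regs: r0:Mul1,r1:Add1,r2:7,r3:6,r4:4
  c3: issue SUB r3<-Add2  regs: r0:Mul1,r1:Add1,r2:7,r3:Add2,r4:4
  c4: issue MUL r1<-Mul2  regs: r0:Mul1,r1:Mul2,r2:7,r3:Add2,r4:4
  c5: CDB Add1=-2; stall  regs: r0:Mul1,r1:Mul2,r2:7,r3:Add2,r4:4
  c6: CDB Mul1=12; issue MUL r4<-Mul1  regs: r0:12,r1:Mul2,r2:7,r3:Add2,r4:Mul1

STATUS = TAG Mul1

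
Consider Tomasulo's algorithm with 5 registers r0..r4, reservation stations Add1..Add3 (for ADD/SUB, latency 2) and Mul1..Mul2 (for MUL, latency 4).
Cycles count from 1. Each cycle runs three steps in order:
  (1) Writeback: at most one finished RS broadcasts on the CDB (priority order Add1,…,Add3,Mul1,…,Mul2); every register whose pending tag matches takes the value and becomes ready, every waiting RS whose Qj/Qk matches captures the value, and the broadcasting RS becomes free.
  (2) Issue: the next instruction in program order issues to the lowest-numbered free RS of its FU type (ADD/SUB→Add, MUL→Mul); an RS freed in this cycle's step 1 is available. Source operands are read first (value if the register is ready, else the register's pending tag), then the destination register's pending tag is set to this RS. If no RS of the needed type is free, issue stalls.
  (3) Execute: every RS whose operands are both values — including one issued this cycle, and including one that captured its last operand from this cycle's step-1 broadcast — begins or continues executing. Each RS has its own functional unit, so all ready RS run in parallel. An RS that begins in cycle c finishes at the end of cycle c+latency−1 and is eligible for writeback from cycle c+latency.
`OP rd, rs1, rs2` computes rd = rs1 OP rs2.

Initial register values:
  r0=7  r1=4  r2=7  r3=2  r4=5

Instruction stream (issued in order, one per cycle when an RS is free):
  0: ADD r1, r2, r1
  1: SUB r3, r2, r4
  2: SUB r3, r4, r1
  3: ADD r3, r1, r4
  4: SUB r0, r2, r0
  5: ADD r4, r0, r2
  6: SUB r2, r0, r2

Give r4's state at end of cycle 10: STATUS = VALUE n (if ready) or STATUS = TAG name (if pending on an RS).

  c1: issue ADD r1<-Add1  regs: r0:7,r1:Add1,r2:7,r3:2,r4:5
  c2: issue SUB r3<-Add2  regs: r0:7,r1:Add1,r2:7,r3:Add2,r4:5
  c3: CDB Add1=11; issue SUB r3<-Add1  regs: r0:7,r1:11,r2:7,r3:Add1,r4:5
  c4: CDB Add2=2; issue ADD r3<-Add2  regs: r0:7,r1:11,r2:7,r3:Add2,r4:5
  c5: CDB Add1=-6; issue SUB r0<-Add1  regs: r0:Add1,r1:11,r2:7,r3:Add2,r4:5
  c6: CDB Add2=16; issue ADD r4<-Add2  regs: r0:Add1,r1:11,r2:7,r3:16,r4:Add2
  c7: CDB Add1=0; issue SUB r2<-Add1  regs: r0:0,r1:11,r2:Add1,r3:16,r4:Add2
  c8: -  regs: r0:0,r1:11,r2:Add1,r3:16,r4:Add2
  c9: CDB Add1=-7  regs: r0:0,r1:11,r2:-7,r3:16,r4:Add2
  c10: CDB Add2=7  regs: r0:0,r1:11,r2:-7,r3:16,r4:7

STATUS = VALUE 7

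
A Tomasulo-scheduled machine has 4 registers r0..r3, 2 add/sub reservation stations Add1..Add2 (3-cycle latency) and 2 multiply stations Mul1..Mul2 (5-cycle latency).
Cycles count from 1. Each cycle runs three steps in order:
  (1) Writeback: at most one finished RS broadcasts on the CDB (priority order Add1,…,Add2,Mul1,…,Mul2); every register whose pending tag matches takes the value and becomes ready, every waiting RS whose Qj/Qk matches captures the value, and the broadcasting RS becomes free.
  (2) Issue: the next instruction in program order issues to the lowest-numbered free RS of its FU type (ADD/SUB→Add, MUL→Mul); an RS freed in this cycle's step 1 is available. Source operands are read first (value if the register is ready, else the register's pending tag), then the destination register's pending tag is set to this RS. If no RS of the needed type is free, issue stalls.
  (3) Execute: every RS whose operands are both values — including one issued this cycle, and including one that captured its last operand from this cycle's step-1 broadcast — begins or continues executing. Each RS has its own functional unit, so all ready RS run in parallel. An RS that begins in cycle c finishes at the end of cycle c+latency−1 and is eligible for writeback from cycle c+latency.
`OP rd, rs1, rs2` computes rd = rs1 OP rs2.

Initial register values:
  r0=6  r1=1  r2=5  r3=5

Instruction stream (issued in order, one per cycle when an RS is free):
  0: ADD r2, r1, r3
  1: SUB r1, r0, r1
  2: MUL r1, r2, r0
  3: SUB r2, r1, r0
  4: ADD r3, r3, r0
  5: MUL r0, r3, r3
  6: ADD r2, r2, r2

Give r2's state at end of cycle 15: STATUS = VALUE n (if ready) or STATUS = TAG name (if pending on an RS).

STATUS = VALUE 60

c1: issue ADD r2<-Add1 | r0:6,r1:1,r2:Add1,r3:5
c2: issue SUB r1<-Add2 | r0:6,r1:Add2,r2:Add1,r3:5
c3: issue MUL r1<-Mul1 | r0:6,r1:Mul1,r2:Add1,r3:5
c4: CDB Add1=6; issue SUB r2<-Add1 | r0:6,r1:Mul1,r2:Add1,r3:5
c5: CDB Add2=5; issue ADD r3<-Add2 | r0:6,r1:Mul1,r2:Add1,r3:Add2
c6: issue MUL r0<-Mul2 | r0:Mul2,r1:Mul1,r2:Add1,r3:Add2
c7: stall | r0:Mul2,r1:Mul1,r2:Add1,r3:Add2
c8: CDB Add2=11; issue ADD r2<-Add2 | r0:Mul2,r1:Mul1,r2:Add2,r3:11
c9: CDB Mul1=36 | r0:Mul2,r1:36,r2:Add2,r3:11
c10: - | r0:Mul2,r1:36,r2:Add2,r3:11
c11: - | r0:Mul2,r1:36,r2:Add2,r3:11
c12: CDB Add1=30 | r0:Mul2,r1:36,r2:Add2,r3:11
c13: CDB Mul2=121 | r0:121,r1:36,r2:Add2,r3:11
c14: - | r0:121,r1:36,r2:Add2,r3:11
c15: CDB Add2=60 | r0:121,r1:36,r2:60,r3:11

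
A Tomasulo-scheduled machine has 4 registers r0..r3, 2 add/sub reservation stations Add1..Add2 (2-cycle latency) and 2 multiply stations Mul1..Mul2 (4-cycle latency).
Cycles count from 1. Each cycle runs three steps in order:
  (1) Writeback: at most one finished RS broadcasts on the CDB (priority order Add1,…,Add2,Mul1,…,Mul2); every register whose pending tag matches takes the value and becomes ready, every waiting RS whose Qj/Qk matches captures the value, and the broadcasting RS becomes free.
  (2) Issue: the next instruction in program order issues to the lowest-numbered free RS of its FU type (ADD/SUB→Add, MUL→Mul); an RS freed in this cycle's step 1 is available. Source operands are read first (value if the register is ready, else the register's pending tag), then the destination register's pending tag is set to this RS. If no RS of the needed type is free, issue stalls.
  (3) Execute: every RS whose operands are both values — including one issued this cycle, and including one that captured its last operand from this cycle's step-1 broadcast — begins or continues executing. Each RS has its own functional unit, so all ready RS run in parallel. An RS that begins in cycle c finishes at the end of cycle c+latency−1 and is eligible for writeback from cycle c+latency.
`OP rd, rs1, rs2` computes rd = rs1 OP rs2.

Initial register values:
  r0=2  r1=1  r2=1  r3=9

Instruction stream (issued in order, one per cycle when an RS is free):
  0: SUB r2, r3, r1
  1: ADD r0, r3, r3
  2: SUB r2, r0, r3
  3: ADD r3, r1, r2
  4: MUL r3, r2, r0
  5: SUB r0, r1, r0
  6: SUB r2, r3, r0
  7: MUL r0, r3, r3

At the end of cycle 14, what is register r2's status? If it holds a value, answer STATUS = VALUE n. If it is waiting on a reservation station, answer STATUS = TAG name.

STATUS = VALUE 179

cycle 1: issue SUB r2<-Add1 // r0:2,r1:1,r2:Add1,r3:9
cycle 2: issue ADD r0<-Add2 // r0:Add2,r1:1,r2:Add1,r3:9
cycle 3: CDB Add1=8; issue SUB r2<-Add1 // r0:Add2,r1:1,r2:Add1,r3:9
cycle 4: CDB Add2=18; issue ADD r3<-Add2 // r0:18,r1:1,r2:Add1,r3:Add2
cycle 5: issue MUL r3<-Mul1 // r0:18,r1:1,r2:Add1,r3:Mul1
cycle 6: CDB Add1=9; issue SUB r0<-Add1 // r0:Add1,r1:1,r2:9,r3:Mul1
cycle 7: stall // r0:Add1,r1:1,r2:9,r3:Mul1
cycle 8: CDB Add1=-17; issue SUB r2<-Add1 // r0:-17,r1:1,r2:Add1,r3:Mul1
cycle 9: CDB Add2=10; issue MUL r0<-Mul2 // r0:Mul2,r1:1,r2:Add1,r3:Mul1
cycle 10: CDB Mul1=162 // r0:Mul2,r1:1,r2:Add1,r3:162
cycle 11: - // r0:Mul2,r1:1,r2:Add1,r3:162
cycle 12: CDB Add1=179 // r0:Mul2,r1:1,r2:179,r3:162
cycle 13: - // r0:Mul2,r1:1,r2:179,r3:162
cycle 14: CDB Mul2=26244 // r0:26244,r1:1,r2:179,r3:162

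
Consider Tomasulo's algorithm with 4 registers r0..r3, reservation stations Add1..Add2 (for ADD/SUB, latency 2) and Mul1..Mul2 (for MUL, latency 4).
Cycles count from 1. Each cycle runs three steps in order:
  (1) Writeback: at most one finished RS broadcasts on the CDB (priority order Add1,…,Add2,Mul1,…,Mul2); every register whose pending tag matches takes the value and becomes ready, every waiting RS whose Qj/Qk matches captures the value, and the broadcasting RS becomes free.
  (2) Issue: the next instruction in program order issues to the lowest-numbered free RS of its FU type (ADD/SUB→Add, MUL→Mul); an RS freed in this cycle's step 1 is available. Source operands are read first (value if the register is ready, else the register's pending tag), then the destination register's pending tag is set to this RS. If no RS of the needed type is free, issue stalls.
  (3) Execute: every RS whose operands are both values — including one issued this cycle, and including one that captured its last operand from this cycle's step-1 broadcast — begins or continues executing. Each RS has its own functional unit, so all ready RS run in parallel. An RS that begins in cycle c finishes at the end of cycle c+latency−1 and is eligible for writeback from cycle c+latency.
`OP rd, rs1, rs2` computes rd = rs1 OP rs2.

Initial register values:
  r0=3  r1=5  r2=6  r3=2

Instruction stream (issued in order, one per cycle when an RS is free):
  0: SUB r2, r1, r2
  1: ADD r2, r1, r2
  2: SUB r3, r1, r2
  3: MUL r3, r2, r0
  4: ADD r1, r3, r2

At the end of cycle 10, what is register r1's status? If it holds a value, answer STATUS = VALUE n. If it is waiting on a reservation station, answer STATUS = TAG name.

STATUS = TAG Add2

c1: issue SUB r2<-Add1 | r0:3,r1:5,r2:Add1,r3:2
c2: issue ADD r2<-Add2 | r0:3,r1:5,r2:Add2,r3:2
c3: CDB Add1=-1; issue SUB r3<-Add1 | r0:3,r1:5,r2:Add2,r3:Add1
c4: issue MUL r3<-Mul1 | r0:3,r1:5,r2:Add2,r3:Mul1
c5: CDB Add2=4; issue ADD r1<-Add2 | r0:3,r1:Add2,r2:4,r3:Mul1
c6: - | r0:3,r1:Add2,r2:4,r3:Mul1
c7: CDB Add1=1 | r0:3,r1:Add2,r2:4,r3:Mul1
c8: - | r0:3,r1:Add2,r2:4,r3:Mul1
c9: CDB Mul1=12 | r0:3,r1:Add2,r2:4,r3:12
c10: - | r0:3,r1:Add2,r2:4,r3:12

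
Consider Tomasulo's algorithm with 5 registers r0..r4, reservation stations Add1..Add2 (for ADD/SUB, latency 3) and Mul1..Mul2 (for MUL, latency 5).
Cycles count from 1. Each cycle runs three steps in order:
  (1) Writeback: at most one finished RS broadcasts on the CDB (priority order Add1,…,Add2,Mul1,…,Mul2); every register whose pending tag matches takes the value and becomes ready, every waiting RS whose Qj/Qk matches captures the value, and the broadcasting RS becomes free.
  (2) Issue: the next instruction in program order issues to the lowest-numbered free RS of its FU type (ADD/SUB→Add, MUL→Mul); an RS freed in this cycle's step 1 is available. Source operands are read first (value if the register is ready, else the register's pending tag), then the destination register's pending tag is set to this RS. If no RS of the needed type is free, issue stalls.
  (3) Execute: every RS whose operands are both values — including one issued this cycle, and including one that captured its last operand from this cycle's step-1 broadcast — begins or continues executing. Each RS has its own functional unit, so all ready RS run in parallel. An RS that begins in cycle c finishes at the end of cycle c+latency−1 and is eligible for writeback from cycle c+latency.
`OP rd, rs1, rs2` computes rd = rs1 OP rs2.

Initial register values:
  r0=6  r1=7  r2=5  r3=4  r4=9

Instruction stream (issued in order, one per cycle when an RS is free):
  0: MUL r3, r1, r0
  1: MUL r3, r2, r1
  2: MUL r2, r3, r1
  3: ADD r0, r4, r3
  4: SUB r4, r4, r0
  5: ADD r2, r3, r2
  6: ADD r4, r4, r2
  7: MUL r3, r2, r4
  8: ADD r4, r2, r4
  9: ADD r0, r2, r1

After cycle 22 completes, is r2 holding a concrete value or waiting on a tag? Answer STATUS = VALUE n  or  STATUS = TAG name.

STATUS = VALUE 280

  c1: issue MUL r3<-Mul1  regs: r0:6,r1:7,r2:5,r3:Mul1,r4:9
  c2: issue MUL r3<-Mul2  regs: r0:6,r1:7,r2:5,r3:Mul2,r4:9
  c3: stall  regs: r0:6,r1:7,r2:5,r3:Mul2,r4:9
  c4: stall  regs: r0:6,r1:7,r2:5,r3:Mul2,r4:9
  c5: stall  regs: r0:6,r1:7,r2:5,r3:Mul2,r4:9
  c6: CDB Mul1=42; issue MUL r2<-Mul1  regs: r0:6,r1:7,r2:Mul1,r3:Mul2,r4:9
  c7: CDB Mul2=35; issue ADD r0<-Add1  regs: r0:Add1,r1:7,r2:Mul1,r3:35,r4:9
  c8: issue SUB r4<-Add2  regs: r0:Add1,r1:7,r2:Mul1,r3:35,r4:Add2
  c9: stall  regs: r0:Add1,r1:7,r2:Mul1,r3:35,r4:Add2
  c10: CDB Add1=44; issue ADD r2<-Add1  regs: r0:44,r1:7,r2:Add1,r3:35,r4:Add2
  c11: stall  regs: r0:44,r1:7,r2:Add1,r3:35,r4:Add2
  c12: CDB Mul1=245; stall  regs: r0:44,r1:7,r2:Add1,r3:35,r4:Add2
  c13: CDB Add2=-35; issue ADD r4<-Add2  regs: r0:44,r1:7,r2:Add1,r3:35,r4:Add2
  c14: issue MUL r3<-Mul1  regs: r0:44,r1:7,r2:Add1,r3:Mul1,r4:Add2
  c15: CDB Add1=280; issue ADD r4<-Add1  regs: r0:44,r1:7,r2:280,r3:Mul1,r4:Add1
  c16: stall  regs: r0:44,r1:7,r2:280,r3:Mul1,r4:Add1
  c17: stall  regs: r0:44,r1:7,r2:280,r3:Mul1,r4:Add1
  c18: CDB Add2=245; issue ADD r0<-Add2  regs: r0:Add2,r1:7,r2:280,r3:Mul1,r4:Add1
  c19: -  regs: r0:Add2,r1:7,r2:280,r3:Mul1,r4:Add1
  c20: -  regs: r0:Add2,r1:7,r2:280,r3:Mul1,r4:Add1
  c21: CDB Add1=525  regs: r0:Add2,r1:7,r2:280,r3:Mul1,r4:525
  c22: CDB Add2=287  regs: r0:287,r1:7,r2:280,r3:Mul1,r4:525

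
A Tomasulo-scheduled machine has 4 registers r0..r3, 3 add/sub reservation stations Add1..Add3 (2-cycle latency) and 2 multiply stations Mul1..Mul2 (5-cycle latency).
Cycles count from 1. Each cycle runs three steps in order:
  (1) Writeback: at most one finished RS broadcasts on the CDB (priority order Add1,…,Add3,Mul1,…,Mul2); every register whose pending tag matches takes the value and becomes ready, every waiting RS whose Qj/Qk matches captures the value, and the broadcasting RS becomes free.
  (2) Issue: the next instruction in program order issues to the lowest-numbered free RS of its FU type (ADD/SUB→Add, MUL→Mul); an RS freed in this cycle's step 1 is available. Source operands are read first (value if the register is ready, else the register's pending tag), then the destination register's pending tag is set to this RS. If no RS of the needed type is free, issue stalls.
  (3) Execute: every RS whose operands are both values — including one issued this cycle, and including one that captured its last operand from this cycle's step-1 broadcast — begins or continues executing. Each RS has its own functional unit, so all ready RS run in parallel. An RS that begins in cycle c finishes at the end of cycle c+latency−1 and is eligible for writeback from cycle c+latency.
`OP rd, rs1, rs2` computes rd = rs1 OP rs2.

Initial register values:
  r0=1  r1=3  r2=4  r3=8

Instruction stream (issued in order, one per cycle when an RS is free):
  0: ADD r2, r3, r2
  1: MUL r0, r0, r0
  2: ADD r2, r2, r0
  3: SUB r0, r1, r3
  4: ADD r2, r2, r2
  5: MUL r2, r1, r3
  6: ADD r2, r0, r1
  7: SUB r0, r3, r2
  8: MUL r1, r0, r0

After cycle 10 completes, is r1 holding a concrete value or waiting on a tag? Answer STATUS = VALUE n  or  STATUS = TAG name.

c1: issue ADD r2<-Add1 | r0:1,r1:3,r2:Add1,r3:8
c2: issue MUL r0<-Mul1 | r0:Mul1,r1:3,r2:Add1,r3:8
c3: CDB Add1=12; issue ADD r2<-Add1 | r0:Mul1,r1:3,r2:Add1,r3:8
c4: issue SUB r0<-Add2 | r0:Add2,r1:3,r2:Add1,r3:8
c5: issue ADD r2<-Add3 | r0:Add2,r1:3,r2:Add3,r3:8
c6: CDB Add2=-5; issue MUL r2<-Mul2 | r0:-5,r1:3,r2:Mul2,r3:8
c7: CDB Mul1=1; issue ADD r2<-Add2 | r0:-5,r1:3,r2:Add2,r3:8
c8: stall | r0:-5,r1:3,r2:Add2,r3:8
c9: CDB Add1=13; issue SUB r0<-Add1 | r0:Add1,r1:3,r2:Add2,r3:8
c10: CDB Add2=-2; issue MUL r1<-Mul1 | r0:Add1,r1:Mul1,r2:-2,r3:8

STATUS = TAG Mul1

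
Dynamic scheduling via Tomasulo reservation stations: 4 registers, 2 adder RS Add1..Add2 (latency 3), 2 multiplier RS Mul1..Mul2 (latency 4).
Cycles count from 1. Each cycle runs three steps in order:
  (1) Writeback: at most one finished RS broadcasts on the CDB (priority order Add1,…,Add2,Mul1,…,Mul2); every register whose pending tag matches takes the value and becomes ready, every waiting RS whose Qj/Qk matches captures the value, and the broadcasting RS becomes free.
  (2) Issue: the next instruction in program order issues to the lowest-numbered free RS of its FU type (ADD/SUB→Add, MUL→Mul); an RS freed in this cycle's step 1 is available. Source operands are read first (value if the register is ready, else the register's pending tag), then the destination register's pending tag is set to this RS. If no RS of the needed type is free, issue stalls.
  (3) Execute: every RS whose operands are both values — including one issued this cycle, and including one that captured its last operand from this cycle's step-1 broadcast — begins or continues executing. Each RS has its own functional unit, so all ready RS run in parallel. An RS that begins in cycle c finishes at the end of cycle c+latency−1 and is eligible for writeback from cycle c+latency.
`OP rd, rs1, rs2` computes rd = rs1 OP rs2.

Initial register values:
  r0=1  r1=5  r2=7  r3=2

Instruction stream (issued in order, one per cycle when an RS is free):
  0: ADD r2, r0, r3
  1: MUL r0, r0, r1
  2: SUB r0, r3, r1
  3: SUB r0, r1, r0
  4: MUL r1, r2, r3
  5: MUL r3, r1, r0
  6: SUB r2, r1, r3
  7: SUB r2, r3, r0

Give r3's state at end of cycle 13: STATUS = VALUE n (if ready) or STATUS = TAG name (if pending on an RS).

  c1: issue ADD r2<-Add1  regs: r0:1,r1:5,r2:Add1,r3:2
  c2: issue MUL r0<-Mul1  regs: r0:Mul1,r1:5,r2:Add1,r3:2
  c3: issue SUB r0<-Add2  regs: r0:Add2,r1:5,r2:Add1,r3:2
  c4: CDB Add1=3; issue SUB r0<-Add1  regs: r0:Add1,r1:5,r2:3,r3:2
  c5: issue MUL r1<-Mul2  regs: r0:Add1,r1:Mul2,r2:3,r3:2
  c6: CDB Add2=-3; stall  regs: r0:Add1,r1:Mul2,r2:3,r3:2
  c7: CDB Mul1=5; issue MUL r3<-Mul1  regs: r0:Add1,r1:Mul2,r2:3,r3:Mul1
  c8: issue SUB r2<-Add2  regs: r0:Add1,r1:Mul2,r2:Add2,r3:Mul1
  c9: CDB Add1=8; issue SUB r2<-Add1  regs: r0:8,r1:Mul2,r2:Add1,r3:Mul1
  c10: CDB Mul2=6  regs: r0:8,r1:6,r2:Add1,r3:Mul1
  c11: -  regs: r0:8,r1:6,r2:Add1,r3:Mul1
  c12: -  regs: r0:8,r1:6,r2:Add1,r3:Mul1
  c13: -  regs: r0:8,r1:6,r2:Add1,r3:Mul1

STATUS = TAG Mul1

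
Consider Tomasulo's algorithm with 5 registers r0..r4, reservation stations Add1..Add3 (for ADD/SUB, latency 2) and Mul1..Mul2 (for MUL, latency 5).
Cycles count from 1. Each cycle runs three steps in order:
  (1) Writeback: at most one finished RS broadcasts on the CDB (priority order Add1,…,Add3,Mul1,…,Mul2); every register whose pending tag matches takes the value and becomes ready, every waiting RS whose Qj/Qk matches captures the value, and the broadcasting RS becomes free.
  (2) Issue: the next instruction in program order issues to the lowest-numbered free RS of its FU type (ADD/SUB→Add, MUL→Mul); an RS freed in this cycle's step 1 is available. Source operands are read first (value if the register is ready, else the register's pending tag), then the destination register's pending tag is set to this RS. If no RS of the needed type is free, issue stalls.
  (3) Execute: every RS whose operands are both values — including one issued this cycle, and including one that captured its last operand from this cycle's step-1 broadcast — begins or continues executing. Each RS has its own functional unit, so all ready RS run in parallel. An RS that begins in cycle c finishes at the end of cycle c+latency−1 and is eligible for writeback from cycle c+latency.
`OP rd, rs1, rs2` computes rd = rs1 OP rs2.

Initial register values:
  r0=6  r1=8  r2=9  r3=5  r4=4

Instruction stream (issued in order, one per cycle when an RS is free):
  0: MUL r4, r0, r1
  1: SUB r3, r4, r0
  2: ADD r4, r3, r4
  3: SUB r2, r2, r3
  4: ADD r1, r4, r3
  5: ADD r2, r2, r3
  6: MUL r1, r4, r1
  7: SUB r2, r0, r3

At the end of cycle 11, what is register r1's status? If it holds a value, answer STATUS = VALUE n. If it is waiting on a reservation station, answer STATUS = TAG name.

  c1: issue MUL r4<-Mul1  regs: r0:6,r1:8,r2:9,r3:5,r4:Mul1
  c2: issue SUB r3<-Add1  regs: r0:6,r1:8,r2:9,r3:Add1,r4:Mul1
  c3: issue ADD r4<-Add2  regs: r0:6,r1:8,r2:9,r3:Add1,r4:Add2
  c4: issue SUB r2<-Add3  regs: r0:6,r1:8,r2:Add3,r3:Add1,r4:Add2
  c5: stall  regs: r0:6,r1:8,r2:Add3,r3:Add1,r4:Add2
  c6: CDB Mul1=48; stall  regs: r0:6,r1:8,r2:Add3,r3:Add1,r4:Add2
  c7: stall  regs: r0:6,r1:8,r2:Add3,r3:Add1,r4:Add2
  c8: CDB Add1=42; issue ADD r1<-Add1  regs: r0:6,r1:Add1,r2:Add3,r3:42,r4:Add2
  c9: stall  regs: r0:6,r1:Add1,r2:Add3,r3:42,r4:Add2
  c10: CDB Add2=90; issue ADD r2<-Add2  regs: r0:6,r1:Add1,r2:Add2,r3:42,r4:90
  c11: CDB Add3=-33; issue MUL r1<-Mul1  regs: r0:6,r1:Mul1,r2:Add2,r3:42,r4:90

STATUS = TAG Mul1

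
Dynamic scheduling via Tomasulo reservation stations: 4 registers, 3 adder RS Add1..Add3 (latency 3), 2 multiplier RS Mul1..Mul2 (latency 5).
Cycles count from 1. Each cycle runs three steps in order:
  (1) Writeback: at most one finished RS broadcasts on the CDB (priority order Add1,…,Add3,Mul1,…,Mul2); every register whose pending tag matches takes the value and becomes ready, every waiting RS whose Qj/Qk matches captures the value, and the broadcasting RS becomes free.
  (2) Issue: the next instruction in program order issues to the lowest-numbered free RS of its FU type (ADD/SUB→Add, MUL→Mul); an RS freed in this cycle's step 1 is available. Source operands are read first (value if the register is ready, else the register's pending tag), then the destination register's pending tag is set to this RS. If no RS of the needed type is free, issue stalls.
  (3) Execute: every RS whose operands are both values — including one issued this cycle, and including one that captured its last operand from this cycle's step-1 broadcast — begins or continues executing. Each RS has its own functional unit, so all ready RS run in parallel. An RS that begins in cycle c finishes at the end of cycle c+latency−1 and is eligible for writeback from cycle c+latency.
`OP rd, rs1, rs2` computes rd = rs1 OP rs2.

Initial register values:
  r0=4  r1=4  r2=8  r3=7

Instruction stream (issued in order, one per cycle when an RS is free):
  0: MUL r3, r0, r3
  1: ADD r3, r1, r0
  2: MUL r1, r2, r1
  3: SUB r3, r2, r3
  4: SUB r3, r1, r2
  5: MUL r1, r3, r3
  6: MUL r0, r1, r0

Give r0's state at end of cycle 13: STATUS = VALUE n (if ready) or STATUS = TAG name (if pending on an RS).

cycle 1: issue MUL r3<-Mul1 // r0:4,r1:4,r2:8,r3:Mul1
cycle 2: issue ADD r3<-Add1 // r0:4,r1:4,r2:8,r3:Add1
cycle 3: issue MUL r1<-Mul2 // r0:4,r1:Mul2,r2:8,r3:Add1
cycle 4: issue SUB r3<-Add2 // r0:4,r1:Mul2,r2:8,r3:Add2
cycle 5: CDB Add1=8; issue SUB r3<-Add1 // r0:4,r1:Mul2,r2:8,r3:Add1
cycle 6: CDB Mul1=28; issue MUL r1<-Mul1 // r0:4,r1:Mul1,r2:8,r3:Add1
cycle 7: stall // r0:4,r1:Mul1,r2:8,r3:Add1
cycle 8: CDB Add2=0; stall // r0:4,r1:Mul1,r2:8,r3:Add1
cycle 9: CDB Mul2=32; issue MUL r0<-Mul2 // r0:Mul2,r1:Mul1,r2:8,r3:Add1
cycle 10: - // r0:Mul2,r1:Mul1,r2:8,r3:Add1
cycle 11: - // r0:Mul2,r1:Mul1,r2:8,r3:Add1
cycle 12: CDB Add1=24 // r0:Mul2,r1:Mul1,r2:8,r3:24
cycle 13: - // r0:Mul2,r1:Mul1,r2:8,r3:24

STATUS = TAG Mul2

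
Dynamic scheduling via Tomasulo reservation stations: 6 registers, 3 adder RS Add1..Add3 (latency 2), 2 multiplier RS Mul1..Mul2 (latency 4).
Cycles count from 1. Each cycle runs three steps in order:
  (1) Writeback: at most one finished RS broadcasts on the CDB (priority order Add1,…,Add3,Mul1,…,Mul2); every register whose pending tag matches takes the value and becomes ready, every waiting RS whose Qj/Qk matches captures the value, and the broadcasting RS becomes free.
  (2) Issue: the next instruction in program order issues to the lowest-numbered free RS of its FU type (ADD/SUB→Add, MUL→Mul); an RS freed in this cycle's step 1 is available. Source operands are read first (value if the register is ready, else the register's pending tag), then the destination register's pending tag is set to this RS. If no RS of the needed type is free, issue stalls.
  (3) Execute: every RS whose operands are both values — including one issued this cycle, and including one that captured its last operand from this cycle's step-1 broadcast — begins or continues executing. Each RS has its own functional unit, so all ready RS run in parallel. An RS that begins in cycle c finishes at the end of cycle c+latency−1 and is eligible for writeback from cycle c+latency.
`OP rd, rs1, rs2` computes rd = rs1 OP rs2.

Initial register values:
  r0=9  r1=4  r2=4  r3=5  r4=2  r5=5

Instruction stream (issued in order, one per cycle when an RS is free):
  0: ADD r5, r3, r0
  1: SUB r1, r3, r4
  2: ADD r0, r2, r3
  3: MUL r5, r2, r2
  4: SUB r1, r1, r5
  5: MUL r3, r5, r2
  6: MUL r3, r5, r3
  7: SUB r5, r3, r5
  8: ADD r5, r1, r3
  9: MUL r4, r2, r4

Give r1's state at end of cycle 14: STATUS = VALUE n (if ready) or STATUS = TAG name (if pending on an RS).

  c1: issue ADD r5<-Add1  regs: r0:9,r1:4,r2:4,r3:5,r4:2,r5:Add1
  c2: issue SUB r1<-Add2  regs: r0:9,r1:Add2,r2:4,r3:5,r4:2,r5:Add1
  c3: CDB Add1=14; issue ADD r0<-Add1  regs: r0:Add1,r1:Add2,r2:4,r3:5,r4:2,r5:14
  c4: CDB Add2=3; issue MUL r5<-Mul1  regs: r0:Add1,r1:3,r2:4,r3:5,r4:2,r5:Mul1
  c5: CDB Add1=9; issue SUB r1<-Add1  regs: r0:9,r1:Add1,r2:4,r3:5,r4:2,r5:Mul1
  c6: issue MUL r3<-Mul2  regs: r0:9,r1:Add1,r2:4,r3:Mul2,r4:2,r5:Mul1
  c7: stall  regs: r0:9,r1:Add1,r2:4,r3:Mul2,r4:2,r5:Mul1
  c8: CDB Mul1=16; issue MUL r3<-Mul1  regs: r0:9,r1:Add1,r2:4,r3:Mul1,r4:2,r5:16
  c9: issue SUB r5<-Add2  regs: r0:9,r1:Add1,r2:4,r3:Mul1,r4:2,r5:Add2
  c10: CDB Add1=-13; issue ADD r5<-Add1  regs: r0:9,r1:-13,r2:4,r3:Mul1,r4:2,r5:Add1
  c11: stall  regs: r0:9,r1:-13,r2:4,r3:Mul1,r4:2,r5:Add1
  c12: CDB Mul2=64; issue MUL r4<-Mul2  regs: r0:9,r1:-13,r2:4,r3:Mul1,r4:Mul2,r5:Add1
  c13: -  regs: r0:9,r1:-13,r2:4,r3:Mul1,r4:Mul2,r5:Add1
  c14: -  regs: r0:9,r1:-13,r2:4,r3:Mul1,r4:Mul2,r5:Add1

STATUS = VALUE -13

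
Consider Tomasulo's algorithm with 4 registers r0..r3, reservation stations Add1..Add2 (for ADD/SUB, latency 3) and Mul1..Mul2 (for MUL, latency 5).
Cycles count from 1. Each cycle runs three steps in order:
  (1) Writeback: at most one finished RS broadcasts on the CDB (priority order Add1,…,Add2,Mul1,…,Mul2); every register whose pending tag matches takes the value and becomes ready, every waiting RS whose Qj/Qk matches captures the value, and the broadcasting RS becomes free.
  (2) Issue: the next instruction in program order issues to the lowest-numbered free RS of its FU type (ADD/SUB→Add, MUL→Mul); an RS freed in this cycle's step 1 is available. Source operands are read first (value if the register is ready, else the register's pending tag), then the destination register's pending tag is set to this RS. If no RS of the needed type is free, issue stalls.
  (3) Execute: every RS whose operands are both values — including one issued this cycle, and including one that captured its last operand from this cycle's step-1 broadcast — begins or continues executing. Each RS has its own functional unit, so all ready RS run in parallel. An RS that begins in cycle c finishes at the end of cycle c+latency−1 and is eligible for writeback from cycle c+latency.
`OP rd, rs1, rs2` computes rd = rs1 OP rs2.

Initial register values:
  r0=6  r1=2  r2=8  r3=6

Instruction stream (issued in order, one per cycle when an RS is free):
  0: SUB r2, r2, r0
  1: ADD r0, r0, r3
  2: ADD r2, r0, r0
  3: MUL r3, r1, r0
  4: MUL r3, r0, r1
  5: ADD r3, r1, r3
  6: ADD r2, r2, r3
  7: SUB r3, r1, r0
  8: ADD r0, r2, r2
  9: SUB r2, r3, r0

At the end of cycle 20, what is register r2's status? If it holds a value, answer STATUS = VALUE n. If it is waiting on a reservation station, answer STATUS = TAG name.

  c1: issue SUB r2<-Add1  regs: r0:6,r1:2,r2:Add1,r3:6
  c2: issue ADD r0<-Add2  regs: r0:Add2,r1:2,r2:Add1,r3:6
  c3: stall  regs: r0:Add2,r1:2,r2:Add1,r3:6
  c4: CDB Add1=2; issue ADD r2<-Add1  regs: r0:Add2,r1:2,r2:Add1,r3:6
  c5: CDB Add2=12; issue MUL r3<-Mul1  regs: r0:12,r1:2,r2:Add1,r3:Mul1
  c6: issue MUL r3<-Mul2  regs: r0:12,r1:2,r2:Add1,r3:Mul2
  c7: issue ADD r3<-Add2  regs: r0:12,r1:2,r2:Add1,r3:Add2
  c8: CDB Add1=24; issue ADD r2<-Add1  regs: r0:12,r1:2,r2:Add1,r3:Add2
  c9: stall  regs: r0:12,r1:2,r2:Add1,r3:Add2
  c10: CDB Mul1=24; stall  regs: r0:12,r1:2,r2:Add1,r3:Add2
  c11: CDB Mul2=24; stall  regs: r0:12,r1:2,r2:Add1,r3:Add2
  c12: stall  regs: r0:12,r1:2,r2:Add1,r3:Add2
  c13: stall  regs: r0:12,r1:2,r2:Add1,r3:Add2
  c14: CDB Add2=26; issue SUB r3<-Add2  regs: r0:12,r1:2,r2:Add1,r3:Add2
  c15: stall  regs: r0:12,r1:2,r2:Add1,r3:Add2
  c16: stall  regs: r0:12,r1:2,r2:Add1,r3:Add2
  c17: CDB Add1=50; issue ADD r0<-Add1  regs: r0:Add1,r1:2,r2:50,r3:Add2
  c18: CDB Add2=-10; issue SUB r2<-Add2  regs: r0:Add1,r1:2,r2:Add2,r3:-10
  c19: -  regs: r0:Add1,r1:2,r2:Add2,r3:-10
  c20: CDB Add1=100  regs: r0:100,r1:2,r2:Add2,r3:-10

STATUS = TAG Add2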